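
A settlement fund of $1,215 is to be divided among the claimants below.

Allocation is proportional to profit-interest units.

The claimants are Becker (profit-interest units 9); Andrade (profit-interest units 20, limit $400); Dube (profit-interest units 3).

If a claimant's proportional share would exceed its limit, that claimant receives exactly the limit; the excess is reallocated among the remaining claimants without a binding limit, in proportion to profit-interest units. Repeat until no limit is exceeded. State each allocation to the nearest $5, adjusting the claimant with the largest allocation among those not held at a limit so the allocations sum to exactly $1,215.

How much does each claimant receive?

Profit-interest units total: 32.
Unconstrained shares: Becker 341.72; Andrade 759.38; Dube 113.91.
Cap binds for Andrade ($400); balance $815 reallocated over remaining profit-interest units 12.
Redistributed shares: Becker 611.25 → $610; Dube 203.75 → $205.

Becker: $610 | Andrade: $400 | Dube: $205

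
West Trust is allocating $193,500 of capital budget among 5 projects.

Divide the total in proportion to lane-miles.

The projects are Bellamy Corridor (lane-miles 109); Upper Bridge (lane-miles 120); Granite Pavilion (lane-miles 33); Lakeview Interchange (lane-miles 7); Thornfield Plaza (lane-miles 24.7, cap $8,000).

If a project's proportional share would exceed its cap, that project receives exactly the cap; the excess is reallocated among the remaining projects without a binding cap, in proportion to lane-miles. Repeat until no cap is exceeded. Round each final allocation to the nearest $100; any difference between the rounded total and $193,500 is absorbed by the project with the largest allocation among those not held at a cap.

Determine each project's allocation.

Total lane-miles = 293.7.
Proportional shares (ignoring caps): Bellamy Corridor 71,813.07; Upper Bridge 79,060.27; Granite Pavilion 21,741.57; Lakeview Interchange 4,611.85; Thornfield Plaza 16,273.24.
Capped: Thornfield Plaza ($8,000); remaining pool $185,500 reallocated over remaining lane-miles 269.
Remaining shares: Bellamy Corridor 75,165.43 → $75,200; Upper Bridge 82,750.93 → $82,800; Granite Pavilion 22,756.51 → $22,800; Lakeview Interchange 4,827.14 → $4,800.
Rounding difference −$100 applied to Upper Bridge → $82,700.

Bellamy Corridor: $75,200 | Upper Bridge: $82,700 | Granite Pavilion: $22,800 | Lakeview Interchange: $4,800 | Thornfield Plaza: $8,000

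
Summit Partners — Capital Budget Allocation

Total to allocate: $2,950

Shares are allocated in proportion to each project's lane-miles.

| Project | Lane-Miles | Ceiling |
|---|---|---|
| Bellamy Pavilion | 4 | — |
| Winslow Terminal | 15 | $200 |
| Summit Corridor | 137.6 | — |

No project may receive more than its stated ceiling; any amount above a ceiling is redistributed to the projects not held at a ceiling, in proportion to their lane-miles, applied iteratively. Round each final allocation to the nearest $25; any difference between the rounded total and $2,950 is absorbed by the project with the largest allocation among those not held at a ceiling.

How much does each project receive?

Total lane-miles = 156.6.
Proportional shares (ignoring caps): Bellamy Pavilion 75.35; Winslow Terminal 282.57; Summit Corridor 2,592.08.
Cap binds for Winslow Terminal ($200); residual $2,750 reallocated over remaining lane-miles 141.6.
Redistributed shares: Bellamy Pavilion 77.68 → $75; Summit Corridor 2,672.32 → $2,675.

Bellamy Pavilion: $75 | Winslow Terminal: $200 | Summit Corridor: $2,675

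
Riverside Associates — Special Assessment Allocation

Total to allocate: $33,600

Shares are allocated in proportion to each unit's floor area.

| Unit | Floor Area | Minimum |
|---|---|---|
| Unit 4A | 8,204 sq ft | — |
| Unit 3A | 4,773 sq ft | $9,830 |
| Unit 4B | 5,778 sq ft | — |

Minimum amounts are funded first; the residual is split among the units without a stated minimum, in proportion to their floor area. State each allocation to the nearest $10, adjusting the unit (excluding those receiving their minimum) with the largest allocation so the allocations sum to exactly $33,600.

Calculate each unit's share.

Minimums first: Unit 3A $9,830. Remaining pool $23,770.
Remaining pool split over remaining floor area 13,982: Unit 4A 13,947.15 → $13,950; Unit 4B 9,822.85 → $9,820.

Unit 4A: $13,950 | Unit 3A: $9,830 | Unit 4B: $9,820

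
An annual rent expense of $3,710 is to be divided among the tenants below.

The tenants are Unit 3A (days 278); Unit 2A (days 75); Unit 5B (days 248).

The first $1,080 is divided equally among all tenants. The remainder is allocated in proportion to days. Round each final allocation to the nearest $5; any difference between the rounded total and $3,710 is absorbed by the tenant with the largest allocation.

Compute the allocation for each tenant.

Unit 3A: $1,575 | Unit 2A: $690 | Unit 5B: $1,445

First tranche $1,080 split equally: $360 each.
Remainder $2,630 by days (total 601): Unit 3A 1,216.54 → $1,215; Unit 2A 328.20 → $330; Unit 5B 1,085.26 → $1,085.
Totals: Unit 3A $360 + $1,215 = $1,575; Unit 2A $360 + $330 = $690; Unit 5B $360 + $1,085 = $1,445.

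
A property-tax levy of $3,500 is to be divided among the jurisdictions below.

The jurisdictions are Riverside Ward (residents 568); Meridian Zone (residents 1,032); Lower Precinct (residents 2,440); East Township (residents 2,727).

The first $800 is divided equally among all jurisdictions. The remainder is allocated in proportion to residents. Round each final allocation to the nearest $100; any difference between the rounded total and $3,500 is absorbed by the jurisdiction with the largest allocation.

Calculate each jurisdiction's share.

Equal tier: $800 ÷ 4 = $200 apiece.
Remainder $2,700 by residents (total 6,767): Riverside Ward 226.63 → $200; Meridian Zone 411.76 → $400; Lower Precinct 973.55 → $1,000; East Township 1,088.06 → $1,100.
Totals: Riverside Ward $200 + $200 = $400; Meridian Zone $200 + $400 = $600; Lower Precinct $200 + $1,000 = $1,200; East Township $200 + $1,100 = $1,300.

Riverside Ward: $400 | Meridian Zone: $600 | Lower Precinct: $1,200 | East Township: $1,300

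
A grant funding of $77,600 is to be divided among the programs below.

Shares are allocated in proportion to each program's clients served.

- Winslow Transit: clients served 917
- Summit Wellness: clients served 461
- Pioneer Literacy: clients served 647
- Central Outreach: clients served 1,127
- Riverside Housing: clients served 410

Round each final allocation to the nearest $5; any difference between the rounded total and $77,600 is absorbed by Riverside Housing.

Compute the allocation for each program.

Winslow Transit: $19,975; Summit Wellness: $10,045; Pioneer Literacy: $14,095; Central Outreach: $24,550; Riverside Housing: $8,935

Combined clients served = 3,562.
Unrounded shares: Winslow Transit 917/3,562 × $77,600 = 19,977.32; Summit Wellness 461/3,562 × $77,600 = 10,043.12; Pioneer Literacy 647/3,562 × $77,600 = 14,095.23; Central Outreach 1,127/3,562 × $77,600 = 24,552.27; Riverside Housing 410/3,562 × $77,600 = 8,932.06.
At nearest $5: Winslow Transit $19,975; Summit Wellness $10,045; Pioneer Literacy $14,095; Central Outreach $24,550; Riverside Housing $8,930. Sum = $77,595.
Difference $77,600 − $77,595 = +$5 applied to Riverside Housing: Riverside Housing becomes $8,935.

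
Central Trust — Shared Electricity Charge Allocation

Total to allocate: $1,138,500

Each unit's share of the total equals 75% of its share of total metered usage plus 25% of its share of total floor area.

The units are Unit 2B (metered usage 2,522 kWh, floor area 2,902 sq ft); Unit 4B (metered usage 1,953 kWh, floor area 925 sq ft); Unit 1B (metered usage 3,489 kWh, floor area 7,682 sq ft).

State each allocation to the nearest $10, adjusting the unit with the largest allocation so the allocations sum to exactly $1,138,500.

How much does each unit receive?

Totals — metered usage 7,964, floor area 11,509.
Composite weights (75% metered usage + 25% floor area): Unit 2B 0.3005; Unit 4B 0.2040; Unit 1B 0.4954.
Proportional shares: Unit 2B 342,169.23; Unit 4B 232,270.36; Unit 1B 564,060.41.
At nearest $10: Unit 2B $342,170; Unit 4B $232,270; Unit 1B $564,060. Sum = $1,138,500.
Sum already equals the total — no adjustment.

Unit 2B: $342,170 · Unit 4B: $232,270 · Unit 1B: $564,060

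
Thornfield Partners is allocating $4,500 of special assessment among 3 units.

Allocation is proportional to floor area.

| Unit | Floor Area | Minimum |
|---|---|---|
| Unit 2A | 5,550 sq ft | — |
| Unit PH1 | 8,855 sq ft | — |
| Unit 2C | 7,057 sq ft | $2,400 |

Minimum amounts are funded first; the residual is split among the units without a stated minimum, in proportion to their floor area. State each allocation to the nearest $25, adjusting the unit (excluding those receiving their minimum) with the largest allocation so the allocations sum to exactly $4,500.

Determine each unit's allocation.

Minimums first: Unit 2C $2,400. Residual $2,100.
Residual split over remaining floor area 14,405: Unit 2A 809.09 → $800; Unit PH1 1,290.91 → $1,300.

Unit 2A: $800 | Unit PH1: $1,300 | Unit 2C: $2,400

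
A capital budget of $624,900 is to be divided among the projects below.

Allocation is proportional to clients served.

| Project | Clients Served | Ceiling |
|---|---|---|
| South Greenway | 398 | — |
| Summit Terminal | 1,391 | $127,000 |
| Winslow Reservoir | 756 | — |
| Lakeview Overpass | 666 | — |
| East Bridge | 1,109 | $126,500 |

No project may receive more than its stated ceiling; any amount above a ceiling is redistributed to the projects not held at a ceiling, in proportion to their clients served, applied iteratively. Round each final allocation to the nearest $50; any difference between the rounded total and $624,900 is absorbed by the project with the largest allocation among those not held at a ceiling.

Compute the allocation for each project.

South Greenway: $81,200 · Summit Terminal: $127,000 · Winslow Reservoir: $154,300 · Lakeview Overpass: $135,900 · East Bridge: $126,500

Total clients served = 4,320.
Proportional shares (ignoring caps): South Greenway 57,571.81; Summit Terminal 201,212.01; Winslow Reservoir 109,357.50; Lakeview Overpass 96,338.75; East Bridge 160,419.93.
Held at cap: Summit Terminal ($127,000), East Bridge ($126,500); residual $371,400 reallocated over remaining clients served 1,820.
Redistributed shares: South Greenway 81,218.24 → $81,200; Winslow Reservoir 154,273.85 → $154,250; Lakeview Overpass 135,907.91 → $135,900.
Rounding difference +$50 applied to Winslow Reservoir → $154,300.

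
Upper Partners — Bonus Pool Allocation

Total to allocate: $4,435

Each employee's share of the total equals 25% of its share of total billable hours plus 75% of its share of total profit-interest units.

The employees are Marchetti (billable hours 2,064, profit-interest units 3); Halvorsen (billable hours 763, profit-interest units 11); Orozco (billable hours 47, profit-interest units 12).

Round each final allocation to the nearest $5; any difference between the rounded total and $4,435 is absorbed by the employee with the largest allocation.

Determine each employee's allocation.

Billable hours total 2,874; profit-interest units total 26.
Composite weights (25% billable hours + 75% profit-interest units): Marchetti 0.2661; Halvorsen 0.3837; Orozco 0.3502.
Pro-rata amounts: Marchetti 1,180.06; Halvorsen 1,701.61; Orozco 1,553.32.
At nearest $5: Marchetti $1,180; Halvorsen $1,700; Orozco $1,555. Sum = $4,435.
Sum already equals the total — no adjustment.

Marchetti: $1,180 | Halvorsen: $1,700 | Orozco: $1,555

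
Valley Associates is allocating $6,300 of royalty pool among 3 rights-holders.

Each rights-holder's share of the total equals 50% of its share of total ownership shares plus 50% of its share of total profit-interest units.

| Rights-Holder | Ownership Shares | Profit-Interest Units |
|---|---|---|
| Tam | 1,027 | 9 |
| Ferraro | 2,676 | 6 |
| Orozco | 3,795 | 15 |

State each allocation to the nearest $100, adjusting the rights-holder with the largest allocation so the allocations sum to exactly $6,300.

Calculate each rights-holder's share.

Ownership shares total 7,498; profit-interest units total 30.
Composite weights (50% ownership shares + 50% profit-interest units): Tam 0.2185; Ferraro 0.2784; Orozco 0.5031.
Raw shares: Tam 1,376.46; Ferraro 1,754.22; Orozco 3,169.33.
Rounded to nearest $100: Tam $1,400; Ferraro $1,800; Orozco $3,200. Sum = $6,400.
Difference $6,300 − $6,400 = −$100 applied to largest allocation (Orozco): Orozco becomes $3,100.

Tam: $1,400; Ferraro: $1,800; Orozco: $3,100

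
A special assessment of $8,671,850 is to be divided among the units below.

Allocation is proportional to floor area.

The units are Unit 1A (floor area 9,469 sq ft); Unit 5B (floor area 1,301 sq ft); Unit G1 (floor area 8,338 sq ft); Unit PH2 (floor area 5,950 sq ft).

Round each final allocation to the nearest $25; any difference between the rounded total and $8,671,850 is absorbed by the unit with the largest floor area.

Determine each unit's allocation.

Unit 1A: $3,276,925; Unit 5B: $450,250; Unit G1: $2,885,550; Unit PH2: $2,059,125

Combined floor area = 9,469 + 1,301 + 8,338 + 5,950 = 25,058.
Unrounded shares: Unit 1A 3,276,947.39; Unit 5B 450,238.52; Unit G1 2,885,540.96; Unit PH2 2,059,123.13.
Rounded to nearest $25: Unit 1A $3,276,950; Unit 5B $450,250; Unit G1 $2,885,550; Unit PH2 $2,059,125. Sum = $8,671,875.
Difference $8,671,850 − $8,671,875 = −$25 applied to largest floor area (Unit 1A): Unit 1A becomes $3,276,925.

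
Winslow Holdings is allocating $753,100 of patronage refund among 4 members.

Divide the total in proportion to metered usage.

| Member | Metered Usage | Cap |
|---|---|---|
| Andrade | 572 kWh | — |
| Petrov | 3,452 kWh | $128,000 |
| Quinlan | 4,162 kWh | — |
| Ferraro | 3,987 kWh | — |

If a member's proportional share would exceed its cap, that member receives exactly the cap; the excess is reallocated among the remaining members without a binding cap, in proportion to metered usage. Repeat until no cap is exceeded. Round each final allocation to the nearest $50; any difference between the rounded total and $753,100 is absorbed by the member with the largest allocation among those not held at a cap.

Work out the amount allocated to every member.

Sum of metered usage: 12,173.
Unconstrained shares: Andrade 35,387.60; Petrov 213,562.90; Quinlan 257,488.06; Ferraro 246,661.44.
Cap binds for Petrov ($128,000); residual $625,100 reallocated over remaining metered usage 8,721.
Redistributed shares: Andrade 40,999.56 → $41,000; Quinlan 298,322.00 → $298,300; Ferraro 285,778.43 → $285,800.

Andrade: $41,000 · Petrov: $128,000 · Quinlan: $298,300 · Ferraro: $285,800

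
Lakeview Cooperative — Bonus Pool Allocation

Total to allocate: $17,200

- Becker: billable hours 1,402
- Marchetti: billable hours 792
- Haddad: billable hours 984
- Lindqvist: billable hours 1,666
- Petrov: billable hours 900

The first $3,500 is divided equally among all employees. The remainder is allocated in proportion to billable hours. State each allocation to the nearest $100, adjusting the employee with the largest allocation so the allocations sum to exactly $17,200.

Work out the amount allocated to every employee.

Equal tier: $3,500 ÷ 5 = $700 apiece.
Remainder $13,700 by billable hours (total 5,744): Becker 3,343.91 → $3,300; Marchetti 1,889.00 → $1,900; Haddad 2,346.94 → $2,300; Lindqvist 3,973.57 → $4,000; Petrov 2,146.59 → $2,100.
Rounding difference +$100 on remainder applied to Lindqvist.
Totals: Becker $700 + $3,300 = $4,000; Marchetti $700 + $1,900 = $2,600; Haddad $700 + $2,300 = $3,000; Lindqvist $700 + $4,100 = $4,800; Petrov $700 + $2,100 = $2,800.

Becker: $4,000 | Marchetti: $2,600 | Haddad: $3,000 | Lindqvist: $4,800 | Petrov: $2,800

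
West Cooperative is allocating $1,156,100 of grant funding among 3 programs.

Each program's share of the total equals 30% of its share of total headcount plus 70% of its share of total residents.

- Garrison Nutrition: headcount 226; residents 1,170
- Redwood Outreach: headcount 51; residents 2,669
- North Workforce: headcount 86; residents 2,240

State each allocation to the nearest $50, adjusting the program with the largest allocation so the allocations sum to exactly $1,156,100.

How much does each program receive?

Garrison Nutrition: $371,700; Redwood Outreach: $404,050; North Workforce: $380,350

Headcount total 363; residents total 6,079.
Blended shares (30% headcount + 70% residents): Garrison Nutrition 0.3215; Redwood Outreach 0.3495; North Workforce 0.3290.
Raw shares: Garrison Nutrition 371,689.58; Redwood Outreach 404,040.18; North Workforce 380,370.24.
After rounding ($50): Garrison Nutrition $371,700; Redwood Outreach $404,050; North Workforce $380,350. Sum = $1,156,100.
No rounding difference to absorb.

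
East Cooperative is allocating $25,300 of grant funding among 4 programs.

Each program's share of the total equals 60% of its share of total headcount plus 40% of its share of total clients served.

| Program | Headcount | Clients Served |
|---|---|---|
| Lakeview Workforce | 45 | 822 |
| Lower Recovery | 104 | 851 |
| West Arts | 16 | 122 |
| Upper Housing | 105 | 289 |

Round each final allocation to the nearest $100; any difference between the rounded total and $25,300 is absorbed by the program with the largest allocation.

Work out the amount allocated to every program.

Totals — headcount 270, clients served 2,084.
Composite weights (60% headcount + 40% clients served): Lakeview Workforce 0.2578; Lower Recovery 0.3945; West Arts 0.0590; Upper Housing 0.2888.
Raw shares: Lakeview Workforce 6,521.67; Lower Recovery 9,979.61; West Arts 1,491.99; Upper Housing 7,306.73.
At nearest $100: Lakeview Workforce $6,500; Lower Recovery $10,000; West Arts $1,500; Upper Housing $7,300. Sum = $25,300.
Sum already equals the total — no adjustment.

Lakeview Workforce: $6,500 · Lower Recovery: $10,000 · West Arts: $1,500 · Upper Housing: $7,300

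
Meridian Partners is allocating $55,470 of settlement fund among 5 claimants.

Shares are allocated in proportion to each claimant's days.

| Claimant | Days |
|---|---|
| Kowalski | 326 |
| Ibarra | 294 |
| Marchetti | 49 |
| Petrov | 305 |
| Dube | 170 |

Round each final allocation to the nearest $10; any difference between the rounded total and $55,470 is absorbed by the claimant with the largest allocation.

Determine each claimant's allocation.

Combined days = 1,144.
Raw shares: Kowalski 326/1,144 × $55,470 = 15,807.01; Ibarra 294/1,144 × $55,470 = 14,255.40; Marchetti 49/1,144 × $55,470 = 2,375.90; Petrov 305/1,144 × $55,470 = 14,788.77; Dube 170/1,144 × $55,470 = 8,242.92.
Rounded to nearest $10: Kowalski $15,810; Ibarra $14,260; Marchetti $2,380; Petrov $14,790; Dube $8,240. Sum = $55,480.
Difference $55,470 − $55,480 = −$10 applied to largest allocation (Kowalski): Kowalski becomes $15,800.

Kowalski: $15,800; Ibarra: $14,260; Marchetti: $2,380; Petrov: $14,790; Dube: $8,240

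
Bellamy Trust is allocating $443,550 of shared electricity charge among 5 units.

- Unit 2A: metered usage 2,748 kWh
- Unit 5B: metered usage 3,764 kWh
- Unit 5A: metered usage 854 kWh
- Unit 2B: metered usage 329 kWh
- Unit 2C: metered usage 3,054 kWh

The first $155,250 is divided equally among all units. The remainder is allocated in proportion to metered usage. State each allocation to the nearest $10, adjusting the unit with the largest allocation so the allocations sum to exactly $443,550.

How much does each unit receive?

$155,250 shared equally gives $31,050 per unit.
Remainder $288,300 by metered usage (total 10,749): Unit 2A 73,704.38 → $73,700; Unit 5B 100,954.62 → $100,950; Unit 5A 22,905.22 → $22,910; Unit 2B 8,824.14 → $8,820; Unit 2C 81,911.64 → $81,910.
Rounding difference +$10 on remainder applied to Unit 5B.
Totals: Unit 2A $31,050 + $73,700 = $104,750; Unit 5B $31,050 + $100,960 = $132,010; Unit 5A $31,050 + $22,910 = $53,960; Unit 2B $31,050 + $8,820 = $39,870; Unit 2C $31,050 + $81,910 = $112,960.

Unit 2A: $104,750 | Unit 5B: $132,010 | Unit 5A: $53,960 | Unit 2B: $39,870 | Unit 2C: $112,960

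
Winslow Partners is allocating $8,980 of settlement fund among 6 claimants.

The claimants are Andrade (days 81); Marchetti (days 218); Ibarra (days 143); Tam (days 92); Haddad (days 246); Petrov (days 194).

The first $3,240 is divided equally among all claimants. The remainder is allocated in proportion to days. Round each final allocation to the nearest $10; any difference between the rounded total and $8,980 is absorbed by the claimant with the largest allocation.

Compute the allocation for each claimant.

Equal tier: $3,240 ÷ 6 = $540 apiece.
Remainder $5,740 by days (total 974): Andrade 477.35 → $480; Marchetti 1,284.72 → $1,280; Ibarra 842.73 → $840; Tam 542.18 → $540; Haddad 1,449.73 → $1,450; Petrov 1,143.29 → $1,140.
Rounding difference +$10 on remainder applied to Haddad.
Totals: Andrade $540 + $480 = $1,020; Marchetti $540 + $1,280 = $1,820; Ibarra $540 + $840 = $1,380; Tam $540 + $540 = $1,080; Haddad $540 + $1,460 = $2,000; Petrov $540 + $1,140 = $1,680.

Andrade: $1,020 · Marchetti: $1,820 · Ibarra: $1,380 · Tam: $1,080 · Haddad: $2,000 · Petrov: $1,680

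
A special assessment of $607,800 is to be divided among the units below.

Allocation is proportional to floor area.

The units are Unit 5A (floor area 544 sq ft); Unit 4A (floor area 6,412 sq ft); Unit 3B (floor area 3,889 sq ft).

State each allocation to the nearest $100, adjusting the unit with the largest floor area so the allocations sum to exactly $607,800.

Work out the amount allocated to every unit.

Unit 5A: $30,500 · Unit 4A: $359,300 · Unit 3B: $218,000

Floor area total: 10,845.
Pro-rata amounts: Unit 5A 544/10,845 × $607,800 = 30,488.08; Unit 4A 6,412/10,845 × $607,800 = 359,355.80; Unit 3B 3,889/10,845 × $607,800 = 217,956.13.
Rounded to nearest $100: Unit 5A $30,500; Unit 4A $359,400; Unit 3B $218,000. Sum = $607,900.
Difference $607,800 − $607,900 = −$100 applied to largest floor area (Unit 4A): Unit 4A becomes $359,300.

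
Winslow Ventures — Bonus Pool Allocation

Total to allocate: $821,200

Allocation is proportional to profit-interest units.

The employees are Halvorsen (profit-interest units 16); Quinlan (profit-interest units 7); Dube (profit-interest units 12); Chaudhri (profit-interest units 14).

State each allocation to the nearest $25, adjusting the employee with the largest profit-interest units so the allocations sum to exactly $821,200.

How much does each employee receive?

Profit-interest units total: 16 + 7 + 12 + 14 = 49.
Unrounded shares: Halvorsen 268,146.94; Quinlan 117,314.29; Dube 201,110.20; Chaudhri 234,628.57.
After rounding ($25): Halvorsen $268,150; Quinlan $117,325; Dube $201,100; Chaudhri $234,625. Sum = $821,200.
No rounding difference to absorb.

Halvorsen: $268,150 · Quinlan: $117,325 · Dube: $201,100 · Chaudhri: $234,625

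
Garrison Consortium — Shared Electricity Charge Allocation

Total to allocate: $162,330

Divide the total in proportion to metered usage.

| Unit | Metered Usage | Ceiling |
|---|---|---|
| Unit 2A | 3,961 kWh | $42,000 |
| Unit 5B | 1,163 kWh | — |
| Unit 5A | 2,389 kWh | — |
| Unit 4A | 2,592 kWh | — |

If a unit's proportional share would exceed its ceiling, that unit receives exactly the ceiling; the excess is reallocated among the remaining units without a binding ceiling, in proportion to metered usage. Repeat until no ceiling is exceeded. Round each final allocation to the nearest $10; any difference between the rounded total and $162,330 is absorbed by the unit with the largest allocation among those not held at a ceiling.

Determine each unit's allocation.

Unit 2A: $42,000 · Unit 5B: $22,780 · Unit 5A: $46,790 · Unit 4A: $50,760

Metered usage total: 10,105.
Unconstrained shares: Unit 2A 63,630.79; Unit 5B 18,682.81; Unit 5A 38,377.67; Unit 4A 41,638.73.
Cap binds for Unit 2A ($42,000); residual $120,330 reallocated over remaining metered usage 6,144.
Shares after redistribution: Unit 5B 22,777.31 → $22,780; Unit 5A 46,788.47 → $46,790; Unit 4A 50,764.22 → $50,760.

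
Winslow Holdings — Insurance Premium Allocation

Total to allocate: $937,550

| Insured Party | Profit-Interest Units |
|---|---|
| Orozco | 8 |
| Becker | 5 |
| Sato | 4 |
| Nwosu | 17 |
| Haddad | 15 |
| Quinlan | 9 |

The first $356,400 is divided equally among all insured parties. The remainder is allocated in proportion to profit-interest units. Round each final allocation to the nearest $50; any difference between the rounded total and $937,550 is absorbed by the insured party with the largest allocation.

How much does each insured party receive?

Orozco: $139,550; Becker: $109,500; Sato: $99,500; Nwosu: $229,700; Haddad: $209,700; Quinlan: $149,600

First tranche $356,400 split equally: $59,400 each.
Remainder $581,150 by profit-interest units (total 58): Orozco 80,158.62 → $80,150; Becker 50,099.14 → $50,100; Sato 40,079.31 → $40,100; Nwosu 170,337.07 → $170,350; Haddad 150,297.41 → $150,300; Quinlan 90,178.45 → $90,200.
Rounding difference −$50 on remainder applied to Nwosu.
Totals: Orozco $59,400 + $80,150 = $139,550; Becker $59,400 + $50,100 = $109,500; Sato $59,400 + $40,100 = $99,500; Nwosu $59,400 + $170,300 = $229,700; Haddad $59,400 + $150,300 = $209,700; Quinlan $59,400 + $90,200 = $149,600.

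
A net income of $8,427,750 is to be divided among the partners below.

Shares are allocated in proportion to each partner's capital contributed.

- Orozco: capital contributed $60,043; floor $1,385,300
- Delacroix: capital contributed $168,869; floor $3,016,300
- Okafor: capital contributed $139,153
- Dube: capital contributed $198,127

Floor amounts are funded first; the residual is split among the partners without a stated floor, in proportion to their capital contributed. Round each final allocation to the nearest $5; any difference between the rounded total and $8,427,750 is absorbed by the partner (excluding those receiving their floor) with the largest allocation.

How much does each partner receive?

Orozco: $1,385,300; Delacroix: $3,016,300; Okafor: $1,661,085; Dube: $2,365,065

Minimums first: Orozco $1,385,300; Delacroix $3,016,300. Residual $4,026,150.
Residual split over remaining capital contributed 337,280: Okafor 1,661,085.30 → $1,661,085; Dube 2,365,064.70 → $2,365,065.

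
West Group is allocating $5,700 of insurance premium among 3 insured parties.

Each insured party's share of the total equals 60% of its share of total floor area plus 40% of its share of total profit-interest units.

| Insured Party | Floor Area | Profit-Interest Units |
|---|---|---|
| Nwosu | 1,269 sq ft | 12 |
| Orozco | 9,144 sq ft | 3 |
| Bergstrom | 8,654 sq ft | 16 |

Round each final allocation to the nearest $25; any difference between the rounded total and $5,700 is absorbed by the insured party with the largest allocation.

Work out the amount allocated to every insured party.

Totals — floor area 19,067, profit-interest units 31.
Blended shares (60% floor area + 40% profit-interest units): Nwosu 0.1948; Orozco 0.3265; Bergstrom 0.4788.
Unrounded shares: Nwosu 1,110.20; Orozco 1,860.78; Bergstrom 2,729.02.
At nearest $25: Nwosu $1,100; Orozco $1,850; Bergstrom $2,725. Sum = $5,675.
Difference $5,700 − $5,675 = +$25 applied to largest allocation (Bergstrom): Bergstrom becomes $2,750.

Nwosu: $1,100; Orozco: $1,850; Bergstrom: $2,750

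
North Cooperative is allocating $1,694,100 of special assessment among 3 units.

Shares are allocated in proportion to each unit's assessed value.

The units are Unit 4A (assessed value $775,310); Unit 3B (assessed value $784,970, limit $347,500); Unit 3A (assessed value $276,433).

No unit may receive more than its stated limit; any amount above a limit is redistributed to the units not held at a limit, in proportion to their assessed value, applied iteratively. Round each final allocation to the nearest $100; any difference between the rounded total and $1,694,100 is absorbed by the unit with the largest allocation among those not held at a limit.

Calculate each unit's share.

Unit 4A: $992,700 · Unit 3B: $347,500 · Unit 3A: $353,900

Total assessed value = 1,836,713.
Pro-rata shares before constraints: Unit 4A 715,110.46; Unit 3B 724,020.40; Unit 3A 254,969.15.
Cap binds for Unit 3B ($347,500); residual $1,346,600 reallocated over remaining assessed value 1,051,743.
Remaining shares: Unit 4A 992,668.79 → $992,700; Unit 3A 353,931.21 → $353,900.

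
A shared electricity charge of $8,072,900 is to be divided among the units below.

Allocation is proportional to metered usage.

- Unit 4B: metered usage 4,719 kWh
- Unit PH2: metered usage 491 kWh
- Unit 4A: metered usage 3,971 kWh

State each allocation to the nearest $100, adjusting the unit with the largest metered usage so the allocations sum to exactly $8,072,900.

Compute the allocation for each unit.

Unit 4B: $4,149,500; Unit PH2: $431,700; Unit 4A: $3,491,700

Total metered usage = 9,181.
Proportional shares: Unit 4B 4,719/9,181 × $8,072,900 = 4,149,440.70; Unit PH2 491/9,181 × $8,072,900 = 431,738.80; Unit 4A 3,971/9,181 × $8,072,900 = 3,491,720.50.
After rounding ($100): Unit 4B $4,149,400; Unit PH2 $431,700; Unit 4A $3,491,700. Sum = $8,072,800.
Difference $8,072,900 − $8,072,800 = +$100 applied to largest metered usage (Unit 4B): Unit 4B becomes $4,149,500.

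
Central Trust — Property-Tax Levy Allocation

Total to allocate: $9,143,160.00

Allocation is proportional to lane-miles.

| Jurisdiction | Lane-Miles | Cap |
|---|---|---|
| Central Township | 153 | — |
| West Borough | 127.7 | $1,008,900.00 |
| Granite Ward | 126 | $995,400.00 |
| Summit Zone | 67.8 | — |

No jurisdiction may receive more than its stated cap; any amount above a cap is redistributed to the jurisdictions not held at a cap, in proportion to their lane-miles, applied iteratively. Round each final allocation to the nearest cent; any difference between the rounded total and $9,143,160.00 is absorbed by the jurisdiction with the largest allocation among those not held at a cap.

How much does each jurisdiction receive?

Central Township: $4,946,764.40; West Borough: $1,008,900.00; Granite Ward: $995,400.00; Summit Zone: $2,192,095.60

Total lane-miles = 474.5.
Unconstrained shares: Central Township 2,948,163.2877; West Borough 2,460,656.5479; Granite Ward 2,427,899.1781; Summit Zone 1,306,440.9863.
Cap binds for West Borough ($1,008,900.00), Granite Ward ($995,400.00); residual $7,138,860.00 reallocated over remaining lane-miles 220.8.
Remaining shares: Central Township 4,946,764.4022 → $4,946,764.40; Summit Zone 2,192,095.5978 → $2,192,095.60.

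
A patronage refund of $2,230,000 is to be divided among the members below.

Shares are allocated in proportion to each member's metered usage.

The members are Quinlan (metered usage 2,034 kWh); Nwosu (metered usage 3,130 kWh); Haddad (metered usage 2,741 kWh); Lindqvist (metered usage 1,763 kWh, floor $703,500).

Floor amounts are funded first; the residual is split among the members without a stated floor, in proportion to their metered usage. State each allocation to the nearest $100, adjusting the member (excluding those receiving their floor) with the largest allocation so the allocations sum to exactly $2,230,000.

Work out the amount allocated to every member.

Quinlan: $392,800 | Nwosu: $604,400 | Haddad: $529,300 | Lindqvist: $703,500

Guaranteed amounts: Lindqvist $703,500. Residual $1,526,500.
Residual split over remaining metered usage 7,905: Quinlan 392,776.85 → $392,800; Nwosu 604,420.62 → $604,400; Haddad 529,302.53 → $529,300.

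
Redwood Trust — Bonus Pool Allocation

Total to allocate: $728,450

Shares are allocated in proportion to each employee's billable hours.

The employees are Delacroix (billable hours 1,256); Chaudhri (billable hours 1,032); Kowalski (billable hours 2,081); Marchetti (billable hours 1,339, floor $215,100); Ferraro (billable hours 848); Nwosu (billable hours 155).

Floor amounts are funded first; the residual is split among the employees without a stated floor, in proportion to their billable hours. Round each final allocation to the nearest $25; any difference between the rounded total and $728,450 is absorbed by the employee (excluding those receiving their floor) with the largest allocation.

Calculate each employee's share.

Delacroix: $120,025; Chaudhri: $98,625; Kowalski: $198,875; Marchetti: $215,100; Ferraro: $81,025; Nwosu: $14,800

Minimums first: Marchetti $215,100. Remaining pool $513,350.
Remaining pool split over remaining billable hours 5,372: Delacroix 120,023.75 → $120,025; Chaudhri 98,618.24 → $98,625; Kowalski 198,861.01 → $198,850; Ferraro 81,035.15 → $81,025; Nwosu 14,811.85 → $14,800.
Rounding difference +$25 applied to Kowalski → $198,875.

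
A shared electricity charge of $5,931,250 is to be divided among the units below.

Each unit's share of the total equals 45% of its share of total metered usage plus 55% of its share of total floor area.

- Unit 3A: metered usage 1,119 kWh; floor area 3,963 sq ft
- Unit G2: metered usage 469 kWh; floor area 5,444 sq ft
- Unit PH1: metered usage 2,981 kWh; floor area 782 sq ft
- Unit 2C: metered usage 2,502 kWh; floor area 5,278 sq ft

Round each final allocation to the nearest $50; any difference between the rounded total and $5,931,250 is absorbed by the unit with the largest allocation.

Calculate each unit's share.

Metered usage total 7,071; floor area total 15,467.
Blended shares (45% metered usage + 55% floor area): Unit 3A 0.2121; Unit G2 0.2234; Unit PH1 0.2175; Unit 2C 0.3469.
Proportional shares: Unit 3A 1,258,231.75; Unit G2 1,325,240.59; Unit PH1 1,290,160.09; Unit 2C 2,057,617.57.
Rounded to nearest $50: Unit 3A $1,258,250; Unit G2 $1,325,250; Unit PH1 $1,290,150; Unit 2C $2,057,600. Sum = $5,931,250.
Sum already equals the total — no adjustment.

Unit 3A: $1,258,250 | Unit G2: $1,325,250 | Unit PH1: $1,290,150 | Unit 2C: $2,057,600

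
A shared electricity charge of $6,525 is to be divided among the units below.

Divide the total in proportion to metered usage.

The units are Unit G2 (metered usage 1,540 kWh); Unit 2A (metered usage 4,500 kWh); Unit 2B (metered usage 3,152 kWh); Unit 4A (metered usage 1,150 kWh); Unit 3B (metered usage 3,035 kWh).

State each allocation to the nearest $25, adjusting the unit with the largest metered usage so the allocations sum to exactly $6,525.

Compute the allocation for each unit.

Metered usage total: 1,540 + 4,500 + 3,152 + 1,150 + 3,035 = 13,377.
Unrounded shares: Unit G2 751.18; Unit 2A 2,195.00; Unit 2B 1,537.47; Unit 4A 560.94; Unit 3B 1,480.40.
At nearest $25: Unit G2 $750; Unit 2A $2,200; Unit 2B $1,525; Unit 4A $550; Unit 3B $1,475. Sum = $6,500.
Difference $6,525 − $6,500 = +$25 applied to largest metered usage (Unit 2A): Unit 2A becomes $2,225.

Unit G2: $750 | Unit 2A: $2,225 | Unit 2B: $1,525 | Unit 4A: $550 | Unit 3B: $1,475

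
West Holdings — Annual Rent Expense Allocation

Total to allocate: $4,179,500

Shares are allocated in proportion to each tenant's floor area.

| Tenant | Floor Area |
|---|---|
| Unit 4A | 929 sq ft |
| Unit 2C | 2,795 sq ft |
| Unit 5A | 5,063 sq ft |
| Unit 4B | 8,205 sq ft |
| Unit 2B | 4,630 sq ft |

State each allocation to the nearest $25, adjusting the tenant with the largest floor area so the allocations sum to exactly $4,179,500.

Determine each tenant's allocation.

Combined floor area = 21,622.
Pro-rata amounts: Unit 4A 929/21,622 × $4,179,500 = 179,574.30; Unit 2C 2,795/21,622 × $4,179,500 = 540,269.29; Unit 5A 5,063/21,622 × $4,179,500 = 978,670.27; Unit 4B 8,205/21,622 × $4,179,500 = 1,586,014.13; Unit 2B 4,630/21,622 × $4,179,500 = 894,972.02.
Rounded to nearest $25: Unit 4A $179,575; Unit 2C $540,275; Unit 5A $978,675; Unit 4B $1,586,025; Unit 2B $894,975. Sum = $4,179,525.
Difference $4,179,500 − $4,179,525 = −$25 applied to largest floor area (Unit 4B): Unit 4B becomes $1,586,000.

Unit 4A: $179,575; Unit 2C: $540,275; Unit 5A: $978,675; Unit 4B: $1,586,000; Unit 2B: $894,975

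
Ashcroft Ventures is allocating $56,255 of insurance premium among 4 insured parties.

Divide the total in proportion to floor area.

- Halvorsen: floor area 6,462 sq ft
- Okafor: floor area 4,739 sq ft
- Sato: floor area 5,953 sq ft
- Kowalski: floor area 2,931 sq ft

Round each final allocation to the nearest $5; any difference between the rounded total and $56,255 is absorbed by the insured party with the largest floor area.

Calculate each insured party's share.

Halvorsen: $18,095 · Okafor: $13,275 · Sato: $16,675 · Kowalski: $8,210

Floor area total: 6,462 + 4,739 + 5,953 + 2,931 = 20,085.
Raw shares: Halvorsen 18,099.07; Okafor 13,273.21; Sato 16,673.44; Kowalski 8,209.28.
After rounding ($5): Halvorsen $18,100; Okafor $13,275; Sato $16,675; Kowalski $8,210. Sum = $56,260.
Difference $56,255 − $56,260 = −$5 applied to largest floor area (Halvorsen): Halvorsen becomes $18,095.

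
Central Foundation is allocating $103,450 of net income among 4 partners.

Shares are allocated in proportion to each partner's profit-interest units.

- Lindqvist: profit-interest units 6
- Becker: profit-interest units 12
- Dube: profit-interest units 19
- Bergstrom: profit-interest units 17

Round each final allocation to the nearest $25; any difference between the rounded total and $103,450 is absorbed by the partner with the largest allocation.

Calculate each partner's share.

Sum of profit-interest units: 54.
Unrounded shares: Lindqvist 6/54 × $103,450 = 11,494.44; Becker 12/54 × $103,450 = 22,988.89; Dube 19/54 × $103,450 = 36,399.07; Bergstrom 17/54 × $103,450 = 32,567.59.
After rounding ($25): Lindqvist $11,500; Becker $23,000; Dube $36,400; Bergstrom $32,575. Sum = $103,475.
Difference $103,450 − $103,475 = −$25 applied to largest allocation (Dube): Dube becomes $36,375.

Lindqvist: $11,500 · Becker: $23,000 · Dube: $36,375 · Bergstrom: $32,575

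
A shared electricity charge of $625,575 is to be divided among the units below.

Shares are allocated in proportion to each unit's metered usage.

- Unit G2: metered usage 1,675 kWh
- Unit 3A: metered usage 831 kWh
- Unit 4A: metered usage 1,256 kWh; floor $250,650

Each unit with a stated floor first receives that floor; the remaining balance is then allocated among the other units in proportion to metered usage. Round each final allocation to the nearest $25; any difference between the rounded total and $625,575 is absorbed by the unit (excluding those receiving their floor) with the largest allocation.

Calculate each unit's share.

Minimums first: Unit 4A $250,650. Residual $374,925.
Residual split over remaining metered usage 2,506: Unit G2 250,598.31 → $250,600; Unit 3A 124,326.69 → $124,325.

Unit G2: $250,600 | Unit 3A: $124,325 | Unit 4A: $250,650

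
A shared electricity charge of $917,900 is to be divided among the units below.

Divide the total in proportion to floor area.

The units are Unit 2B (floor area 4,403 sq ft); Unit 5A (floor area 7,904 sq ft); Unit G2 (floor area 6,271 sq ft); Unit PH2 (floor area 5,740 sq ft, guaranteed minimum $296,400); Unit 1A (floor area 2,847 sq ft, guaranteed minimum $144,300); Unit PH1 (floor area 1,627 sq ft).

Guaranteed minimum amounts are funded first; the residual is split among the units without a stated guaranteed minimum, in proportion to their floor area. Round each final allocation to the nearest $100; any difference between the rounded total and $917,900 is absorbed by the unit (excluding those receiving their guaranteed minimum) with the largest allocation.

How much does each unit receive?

Guaranteed amounts: Unit PH2 $296,400; Unit 1A $144,300. Balance $477,200.
Balance split over remaining floor area 20,205: Unit 2B 103,989.69 → $104,000; Unit 5A 186,676.01 → $186,700; Unit G2 148,107.95 → $148,100; Unit PH1 38,426.35 → $38,400.

Unit 2B: $104,000 | Unit 5A: $186,700 | Unit G2: $148,100 | Unit PH2: $296,400 | Unit 1A: $144,300 | Unit PH1: $38,400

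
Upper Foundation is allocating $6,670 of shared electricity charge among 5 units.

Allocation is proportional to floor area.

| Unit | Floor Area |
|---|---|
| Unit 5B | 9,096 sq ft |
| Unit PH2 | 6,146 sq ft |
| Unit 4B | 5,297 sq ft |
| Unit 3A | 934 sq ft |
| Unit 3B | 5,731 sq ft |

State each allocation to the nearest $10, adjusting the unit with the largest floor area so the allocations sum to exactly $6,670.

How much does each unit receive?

Combined floor area = 27,204.
Raw shares: Unit 5B 9,096/27,204 × $6,670 = 2,230.20; Unit PH2 6,146/27,204 × $6,670 = 1,506.90; Unit 4B 5,297/27,204 × $6,670 = 1,298.74; Unit 3A 934/27,204 × $6,670 = 229.00; Unit 3B 5,731/27,204 × $6,670 = 1,405.15.
At nearest $10: Unit 5B $2,230; Unit PH2 $1,510; Unit 4B $1,300; Unit 3A $230; Unit 3B $1,410. Sum = $6,680.
Difference $6,670 − $6,680 = −$10 applied to largest floor area (Unit 5B): Unit 5B becomes $2,220.

Unit 5B: $2,220 | Unit PH2: $1,510 | Unit 4B: $1,300 | Unit 3A: $230 | Unit 3B: $1,410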